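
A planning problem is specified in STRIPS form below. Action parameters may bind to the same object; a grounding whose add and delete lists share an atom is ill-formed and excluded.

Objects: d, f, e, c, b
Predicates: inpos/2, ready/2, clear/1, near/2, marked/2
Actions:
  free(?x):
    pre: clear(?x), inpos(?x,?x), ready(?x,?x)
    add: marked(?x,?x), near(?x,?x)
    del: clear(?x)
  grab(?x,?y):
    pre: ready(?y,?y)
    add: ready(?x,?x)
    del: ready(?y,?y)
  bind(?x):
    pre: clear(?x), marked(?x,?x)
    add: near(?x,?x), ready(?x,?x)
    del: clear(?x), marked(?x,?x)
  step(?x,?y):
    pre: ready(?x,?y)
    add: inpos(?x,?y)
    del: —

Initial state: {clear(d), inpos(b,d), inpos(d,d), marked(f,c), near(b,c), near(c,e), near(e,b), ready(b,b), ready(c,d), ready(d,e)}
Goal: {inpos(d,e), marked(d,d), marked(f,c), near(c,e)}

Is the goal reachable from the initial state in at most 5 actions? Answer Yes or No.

Yes

1. grab(d,b)  →  {clear(d), inpos(b,d), inpos(d,d), marked(f,c), near(b,c), near(c,e), near(e,b), ready(c,d), ready(d,d), ready(d,e)}
2. free(d)  →  {inpos(b,d), inpos(d,d), marked(d,d), marked(f,c), near(b,c), near(c,e), near(d,d), near(e,b), ready(c,d), ready(d,d), ready(d,e)}
3. step(d,e)  →  {inpos(b,d), inpos(d,d), inpos(d,e), marked(d,d), marked(f,c), near(b,c), near(c,e), near(d,d), near(e,b), ready(c,d), ready(d,d), ready(d,e)}
optimal plan length = 3; 3 ≤ 5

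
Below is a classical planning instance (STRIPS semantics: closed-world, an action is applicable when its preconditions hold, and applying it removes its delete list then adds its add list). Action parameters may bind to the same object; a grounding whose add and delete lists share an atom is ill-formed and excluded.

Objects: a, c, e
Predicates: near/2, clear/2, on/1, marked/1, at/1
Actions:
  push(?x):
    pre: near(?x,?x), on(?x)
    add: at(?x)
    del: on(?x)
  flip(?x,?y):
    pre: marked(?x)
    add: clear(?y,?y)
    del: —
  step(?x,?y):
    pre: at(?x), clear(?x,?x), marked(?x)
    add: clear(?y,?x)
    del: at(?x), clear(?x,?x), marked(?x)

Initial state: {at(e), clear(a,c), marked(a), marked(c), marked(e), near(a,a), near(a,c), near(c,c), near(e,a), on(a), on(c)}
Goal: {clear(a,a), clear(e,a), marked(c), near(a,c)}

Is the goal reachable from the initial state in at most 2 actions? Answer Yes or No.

No

1. push(a)  →  {at(a), at(e), clear(a,c), marked(a), marked(c), marked(e), near(a,a), near(a,c), near(c,c), near(e,a), on(c)}
2. flip(a,a)  →  {at(a), at(e), clear(a,a), clear(a,c), marked(a), marked(c), marked(e), near(a,a), near(a,c), near(c,c), near(e,a), on(c)}
3. step(a,e)  →  {at(e), clear(a,c), clear(e,a), marked(c), marked(e), near(a,a), near(a,c), near(c,c), near(e,a), on(c)}
4. flip(c,a)  →  {at(e), clear(a,a), clear(a,c), clear(e,a), marked(c), marked(e), near(a,a), near(a,c), near(c,c), near(e,a), on(c)}
optimal plan length = 4; 4 > 2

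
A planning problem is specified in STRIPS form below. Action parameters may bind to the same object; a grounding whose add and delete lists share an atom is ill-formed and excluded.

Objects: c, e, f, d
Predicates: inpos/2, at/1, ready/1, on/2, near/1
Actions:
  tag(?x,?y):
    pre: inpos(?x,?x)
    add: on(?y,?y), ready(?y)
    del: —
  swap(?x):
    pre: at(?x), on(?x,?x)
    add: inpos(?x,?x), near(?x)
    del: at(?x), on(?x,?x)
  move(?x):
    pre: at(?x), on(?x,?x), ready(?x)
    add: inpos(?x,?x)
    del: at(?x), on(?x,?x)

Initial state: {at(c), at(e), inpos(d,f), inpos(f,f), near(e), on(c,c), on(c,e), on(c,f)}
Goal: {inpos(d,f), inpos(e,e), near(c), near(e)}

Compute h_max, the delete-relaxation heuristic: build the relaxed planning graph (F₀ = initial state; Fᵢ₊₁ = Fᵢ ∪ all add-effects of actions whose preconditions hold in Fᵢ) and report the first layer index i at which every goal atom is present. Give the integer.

2

F0 = init (8 atoms)
F1 = F0 ∪ {inpos(c,c), near(c), on(d,d), on(e,e), on(f,f), ready(c), ready(d), ready(e), ready(f)}  (17 atoms)
F2 = F1 ∪ {inpos(e,e)}  (18 atoms)
goal ⊆ F2  ⇒  h_max = 2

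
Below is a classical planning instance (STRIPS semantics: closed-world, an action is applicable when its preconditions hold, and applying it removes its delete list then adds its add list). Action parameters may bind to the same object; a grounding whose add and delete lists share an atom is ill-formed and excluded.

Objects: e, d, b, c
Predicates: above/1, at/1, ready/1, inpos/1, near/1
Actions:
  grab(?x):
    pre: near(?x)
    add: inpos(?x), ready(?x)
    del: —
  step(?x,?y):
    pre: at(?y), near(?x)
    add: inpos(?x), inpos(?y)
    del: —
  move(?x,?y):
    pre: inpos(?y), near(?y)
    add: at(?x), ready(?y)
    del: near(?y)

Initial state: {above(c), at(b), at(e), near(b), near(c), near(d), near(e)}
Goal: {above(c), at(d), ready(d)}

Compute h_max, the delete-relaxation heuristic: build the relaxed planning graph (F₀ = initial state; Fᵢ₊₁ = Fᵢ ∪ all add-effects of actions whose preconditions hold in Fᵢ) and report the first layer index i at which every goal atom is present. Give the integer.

F0 = init (7 atoms)
F1 = F0 ∪ {inpos(b), inpos(c), inpos(d), inpos(e), ready(b), ready(c), ready(d), ready(e)}  (15 atoms)
F2 = F1 ∪ {at(c), at(d)}  (17 atoms)
goal ⊆ F2  ⇒  h_max = 2

2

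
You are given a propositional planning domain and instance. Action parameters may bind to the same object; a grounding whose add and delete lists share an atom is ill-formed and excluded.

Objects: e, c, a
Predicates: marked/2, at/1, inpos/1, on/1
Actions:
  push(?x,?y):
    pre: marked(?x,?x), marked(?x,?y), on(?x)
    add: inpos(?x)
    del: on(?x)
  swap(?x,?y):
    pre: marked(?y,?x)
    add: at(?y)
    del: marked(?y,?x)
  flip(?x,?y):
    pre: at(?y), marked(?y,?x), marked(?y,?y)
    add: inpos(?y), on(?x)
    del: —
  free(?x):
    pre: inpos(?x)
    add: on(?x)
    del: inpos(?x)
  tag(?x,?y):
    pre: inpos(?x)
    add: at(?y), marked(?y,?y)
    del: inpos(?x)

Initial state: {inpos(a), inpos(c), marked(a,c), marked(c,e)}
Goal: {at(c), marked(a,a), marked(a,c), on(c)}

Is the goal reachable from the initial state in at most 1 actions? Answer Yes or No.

No

1. swap(e,c)  →  {at(c), inpos(a), inpos(c), marked(a,c)}
2. free(c)  →  {at(c), inpos(a), marked(a,c), on(c)}
3. tag(a,a)  →  {at(a), at(c), marked(a,a), marked(a,c), on(c)}
optimal plan length = 3; 3 > 1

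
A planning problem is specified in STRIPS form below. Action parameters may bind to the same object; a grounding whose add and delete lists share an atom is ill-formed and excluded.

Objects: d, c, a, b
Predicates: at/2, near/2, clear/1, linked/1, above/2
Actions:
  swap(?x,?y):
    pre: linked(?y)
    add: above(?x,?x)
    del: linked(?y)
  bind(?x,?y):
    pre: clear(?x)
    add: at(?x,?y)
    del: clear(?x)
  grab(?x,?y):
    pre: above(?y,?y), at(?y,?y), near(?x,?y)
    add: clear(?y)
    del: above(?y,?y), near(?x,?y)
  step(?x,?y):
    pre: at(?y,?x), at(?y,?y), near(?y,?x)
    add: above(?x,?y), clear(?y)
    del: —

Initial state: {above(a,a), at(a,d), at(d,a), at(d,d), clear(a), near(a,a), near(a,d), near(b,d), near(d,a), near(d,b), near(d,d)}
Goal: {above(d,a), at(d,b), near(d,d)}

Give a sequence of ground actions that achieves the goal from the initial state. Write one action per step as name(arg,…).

1. bind(a,a)  →  {above(a,a), at(a,a), at(a,d), at(d,a), at(d,d), near(a,a), near(a,d), near(b,d), near(d,a), near(d,b), near(d,d)}
2. step(d,d)  →  {above(a,a), above(d,d), at(a,a), at(a,d), at(d,a), at(d,d), clear(d), near(a,a), near(a,d), near(b,d), near(d,a), near(d,b), near(d,d)}
3. bind(d,b)  →  {above(a,a), above(d,d), at(a,a), at(a,d), at(d,a), at(d,b), at(d,d), near(a,a), near(a,d), near(b,d), near(d,a), near(d,b), near(d,d)}
4. step(d,a)  →  {above(a,a), above(d,a), above(d,d), at(a,a), at(a,d), at(d,a), at(d,b), at(d,d), clear(a), near(a,a), near(a,d), near(b,d), near(d,a), near(d,b), near(d,d)}

bind(a,a); step(d,d); bind(d,b); step(d,a)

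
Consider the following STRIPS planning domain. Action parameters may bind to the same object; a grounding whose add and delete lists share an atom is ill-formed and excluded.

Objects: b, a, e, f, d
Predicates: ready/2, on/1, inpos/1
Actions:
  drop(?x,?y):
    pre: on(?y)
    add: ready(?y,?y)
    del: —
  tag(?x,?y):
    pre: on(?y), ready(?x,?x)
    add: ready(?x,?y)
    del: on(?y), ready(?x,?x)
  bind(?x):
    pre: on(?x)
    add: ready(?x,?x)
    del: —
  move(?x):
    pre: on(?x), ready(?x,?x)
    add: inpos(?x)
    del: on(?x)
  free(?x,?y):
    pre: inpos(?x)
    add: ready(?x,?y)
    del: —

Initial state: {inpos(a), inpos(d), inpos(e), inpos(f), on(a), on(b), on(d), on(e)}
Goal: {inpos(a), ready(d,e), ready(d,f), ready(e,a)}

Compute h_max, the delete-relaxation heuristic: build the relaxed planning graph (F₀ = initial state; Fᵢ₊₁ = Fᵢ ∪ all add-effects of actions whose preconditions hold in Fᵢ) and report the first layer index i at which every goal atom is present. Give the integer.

F0 = init (8 atoms)
F1 = F0 ∪ {ready(a,a), ready(a,b), ready(a,d), ready(a,e), ready(a,f), ready(b,b), ready(d,a), ready(d,b), ready(d,d), ready(d,e), ready(d,f), ready(e,a), ready(e,b), ready(e,d), ready(e,e), ready(e,f), ready(f,a), ready(f,b), ready(f,d), ready(f,e), ready(f,f)}  (29 atoms)
goal ⊆ F1  ⇒  h_max = 1

1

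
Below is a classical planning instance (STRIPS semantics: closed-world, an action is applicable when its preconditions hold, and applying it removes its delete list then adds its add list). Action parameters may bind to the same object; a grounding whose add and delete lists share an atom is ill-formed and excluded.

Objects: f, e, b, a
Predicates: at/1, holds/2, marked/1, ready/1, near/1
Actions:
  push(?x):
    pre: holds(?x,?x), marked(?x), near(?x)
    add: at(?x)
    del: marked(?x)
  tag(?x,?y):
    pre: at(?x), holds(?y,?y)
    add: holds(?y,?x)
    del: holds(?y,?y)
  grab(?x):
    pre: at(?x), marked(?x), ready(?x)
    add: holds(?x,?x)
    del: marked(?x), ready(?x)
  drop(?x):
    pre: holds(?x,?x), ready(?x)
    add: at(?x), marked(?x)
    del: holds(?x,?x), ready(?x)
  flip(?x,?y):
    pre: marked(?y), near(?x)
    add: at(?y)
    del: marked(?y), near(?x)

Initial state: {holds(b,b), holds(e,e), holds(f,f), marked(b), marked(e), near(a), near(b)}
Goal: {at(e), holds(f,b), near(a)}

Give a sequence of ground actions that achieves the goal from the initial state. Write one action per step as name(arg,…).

push(b); tag(b,f); flip(b,e)

1. push(b)  →  {at(b), holds(b,b), holds(e,e), holds(f,f), marked(e), near(a), near(b)}
2. tag(b,f)  →  {at(b), holds(b,b), holds(e,e), holds(f,b), marked(e), near(a), near(b)}
3. flip(b,e)  →  {at(b), at(e), holds(b,b), holds(e,e), holds(f,b), near(a)}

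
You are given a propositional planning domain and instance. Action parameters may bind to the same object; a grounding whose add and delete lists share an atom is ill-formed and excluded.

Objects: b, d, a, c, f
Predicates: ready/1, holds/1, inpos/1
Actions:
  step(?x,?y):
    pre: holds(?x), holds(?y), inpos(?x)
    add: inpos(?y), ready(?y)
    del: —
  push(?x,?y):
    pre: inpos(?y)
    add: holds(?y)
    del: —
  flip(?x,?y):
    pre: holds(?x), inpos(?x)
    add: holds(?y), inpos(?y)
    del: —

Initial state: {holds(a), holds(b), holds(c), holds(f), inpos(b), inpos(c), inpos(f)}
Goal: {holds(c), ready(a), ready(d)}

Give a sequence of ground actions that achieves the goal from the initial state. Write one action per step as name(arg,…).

step(b,a); flip(b,d); step(b,d)

1. step(b,a)  →  {holds(a), holds(b), holds(c), holds(f), inpos(a), inpos(b), inpos(c), inpos(f), ready(a)}
2. flip(b,d)  →  {holds(a), holds(b), holds(c), holds(d), holds(f), inpos(a), inpos(b), inpos(c), inpos(d), inpos(f), ready(a)}
3. step(b,d)  →  {holds(a), holds(b), holds(c), holds(d), holds(f), inpos(a), inpos(b), inpos(c), inpos(d), inpos(f), ready(a), ready(d)}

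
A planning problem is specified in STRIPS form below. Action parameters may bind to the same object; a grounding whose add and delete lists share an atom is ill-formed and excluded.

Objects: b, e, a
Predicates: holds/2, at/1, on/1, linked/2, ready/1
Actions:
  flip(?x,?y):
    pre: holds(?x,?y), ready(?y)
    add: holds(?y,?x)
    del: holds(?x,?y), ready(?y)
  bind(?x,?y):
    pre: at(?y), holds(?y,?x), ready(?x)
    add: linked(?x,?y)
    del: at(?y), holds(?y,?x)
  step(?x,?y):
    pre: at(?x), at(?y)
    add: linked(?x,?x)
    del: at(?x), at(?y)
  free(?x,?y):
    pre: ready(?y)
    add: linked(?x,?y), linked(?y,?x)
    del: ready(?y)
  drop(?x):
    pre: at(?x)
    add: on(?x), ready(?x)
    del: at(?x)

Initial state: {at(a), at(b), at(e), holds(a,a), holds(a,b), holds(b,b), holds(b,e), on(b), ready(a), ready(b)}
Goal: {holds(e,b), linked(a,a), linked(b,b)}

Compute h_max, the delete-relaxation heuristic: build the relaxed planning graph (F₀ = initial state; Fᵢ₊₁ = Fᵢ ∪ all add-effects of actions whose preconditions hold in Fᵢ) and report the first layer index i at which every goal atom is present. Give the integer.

F0 = init (10 atoms)
F1 = F0 ∪ {holds(b,a), linked(a,a), linked(a,b), linked(a,e), linked(b,a), linked(b,b), linked(b,e), linked(e,a), linked(e,b), linked(e,e), on(a), on(e), ready(e)}  (23 atoms)
F2 = F1 ∪ {holds(e,b)}  (24 atoms)
goal ⊆ F2  ⇒  h_max = 2

2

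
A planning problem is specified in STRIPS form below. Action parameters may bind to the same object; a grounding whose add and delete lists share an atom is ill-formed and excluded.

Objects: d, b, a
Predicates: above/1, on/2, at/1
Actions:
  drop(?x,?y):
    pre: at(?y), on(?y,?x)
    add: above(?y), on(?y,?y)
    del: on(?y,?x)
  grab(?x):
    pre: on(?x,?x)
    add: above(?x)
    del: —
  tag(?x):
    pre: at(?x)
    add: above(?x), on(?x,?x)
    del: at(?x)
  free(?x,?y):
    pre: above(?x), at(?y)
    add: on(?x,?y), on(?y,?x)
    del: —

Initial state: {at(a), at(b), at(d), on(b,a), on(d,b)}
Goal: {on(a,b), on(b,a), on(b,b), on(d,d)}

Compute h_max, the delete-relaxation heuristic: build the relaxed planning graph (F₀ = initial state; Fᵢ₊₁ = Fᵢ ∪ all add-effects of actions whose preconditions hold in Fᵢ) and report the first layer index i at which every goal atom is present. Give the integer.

2

F0 = init (5 atoms)
F1 = F0 ∪ {above(a), above(b), above(d), on(a,a), on(b,b), on(d,d)}  (11 atoms)
F2 = F1 ∪ {on(a,b), on(a,d), on(b,d), on(d,a)}  (15 atoms)
goal ⊆ F2  ⇒  h_max = 2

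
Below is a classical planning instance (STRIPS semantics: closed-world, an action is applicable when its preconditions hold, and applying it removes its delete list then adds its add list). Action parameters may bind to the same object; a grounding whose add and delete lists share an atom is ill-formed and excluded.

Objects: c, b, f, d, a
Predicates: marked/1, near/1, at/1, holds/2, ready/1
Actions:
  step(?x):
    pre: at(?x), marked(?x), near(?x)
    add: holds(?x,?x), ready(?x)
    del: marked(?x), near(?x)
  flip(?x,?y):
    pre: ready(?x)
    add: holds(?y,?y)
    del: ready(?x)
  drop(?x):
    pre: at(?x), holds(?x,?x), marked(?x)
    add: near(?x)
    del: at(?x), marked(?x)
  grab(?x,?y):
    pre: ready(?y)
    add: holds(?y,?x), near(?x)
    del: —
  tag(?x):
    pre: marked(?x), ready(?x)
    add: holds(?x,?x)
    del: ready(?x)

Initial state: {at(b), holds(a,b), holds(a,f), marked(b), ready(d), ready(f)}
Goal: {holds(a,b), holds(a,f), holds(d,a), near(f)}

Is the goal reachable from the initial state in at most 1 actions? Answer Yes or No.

No

1. grab(f,f)  →  {at(b), holds(a,b), holds(a,f), holds(f,f), marked(b), near(f), ready(d), ready(f)}
2. grab(a,d)  →  {at(b), holds(a,b), holds(a,f), holds(d,a), holds(f,f), marked(b), near(a), near(f), ready(d), ready(f)}
optimal plan length = 2; 2 > 1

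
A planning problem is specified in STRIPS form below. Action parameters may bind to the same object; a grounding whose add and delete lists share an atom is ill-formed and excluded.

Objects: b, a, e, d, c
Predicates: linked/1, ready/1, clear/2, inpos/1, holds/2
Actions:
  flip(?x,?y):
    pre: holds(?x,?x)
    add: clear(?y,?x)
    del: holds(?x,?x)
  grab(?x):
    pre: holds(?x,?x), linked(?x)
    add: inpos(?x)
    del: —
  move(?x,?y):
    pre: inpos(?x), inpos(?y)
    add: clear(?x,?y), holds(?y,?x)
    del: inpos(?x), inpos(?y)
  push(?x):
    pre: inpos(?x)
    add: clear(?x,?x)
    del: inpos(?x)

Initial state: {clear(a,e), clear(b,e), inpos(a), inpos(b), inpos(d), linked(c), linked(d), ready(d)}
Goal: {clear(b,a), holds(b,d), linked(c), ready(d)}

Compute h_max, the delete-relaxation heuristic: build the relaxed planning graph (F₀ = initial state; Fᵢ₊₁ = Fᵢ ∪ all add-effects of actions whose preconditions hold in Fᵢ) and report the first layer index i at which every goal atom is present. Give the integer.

F0 = init (8 atoms)
F1 = F0 ∪ {clear(a,a), clear(a,b), clear(a,d), clear(b,a), clear(b,b), clear(b,d), clear(d,a), clear(d,b), clear(d,d), holds(a,a), holds(a,b), holds(a,d), holds(b,a), holds(b,b), holds(b,d), holds(d,a), holds(d,b), holds(d,d)}  (26 atoms)
goal ⊆ F1  ⇒  h_max = 1

1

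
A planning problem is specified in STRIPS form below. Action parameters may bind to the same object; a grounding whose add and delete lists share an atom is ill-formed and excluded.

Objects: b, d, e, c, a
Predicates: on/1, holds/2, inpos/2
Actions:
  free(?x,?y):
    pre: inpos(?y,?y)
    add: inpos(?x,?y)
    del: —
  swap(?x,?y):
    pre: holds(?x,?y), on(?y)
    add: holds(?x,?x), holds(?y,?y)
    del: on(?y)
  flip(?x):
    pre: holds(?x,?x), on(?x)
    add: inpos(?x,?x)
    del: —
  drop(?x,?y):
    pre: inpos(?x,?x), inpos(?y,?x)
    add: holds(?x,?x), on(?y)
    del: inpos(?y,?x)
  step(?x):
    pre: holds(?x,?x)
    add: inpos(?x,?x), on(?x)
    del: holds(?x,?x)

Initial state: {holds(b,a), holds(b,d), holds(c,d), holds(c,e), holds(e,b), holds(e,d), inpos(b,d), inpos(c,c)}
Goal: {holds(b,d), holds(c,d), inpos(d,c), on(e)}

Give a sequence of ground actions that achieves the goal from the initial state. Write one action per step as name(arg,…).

free(d,c); free(e,c); drop(c,e)

1. free(d,c)  →  {holds(b,a), holds(b,d), holds(c,d), holds(c,e), holds(e,b), holds(e,d), inpos(b,d), inpos(c,c), inpos(d,c)}
2. free(e,c)  →  {holds(b,a), holds(b,d), holds(c,d), holds(c,e), holds(e,b), holds(e,d), inpos(b,d), inpos(c,c), inpos(d,c), inpos(e,c)}
3. drop(c,e)  →  {holds(b,a), holds(b,d), holds(c,c), holds(c,d), holds(c,e), holds(e,b), holds(e,d), inpos(b,d), inpos(c,c), inpos(d,c), on(e)}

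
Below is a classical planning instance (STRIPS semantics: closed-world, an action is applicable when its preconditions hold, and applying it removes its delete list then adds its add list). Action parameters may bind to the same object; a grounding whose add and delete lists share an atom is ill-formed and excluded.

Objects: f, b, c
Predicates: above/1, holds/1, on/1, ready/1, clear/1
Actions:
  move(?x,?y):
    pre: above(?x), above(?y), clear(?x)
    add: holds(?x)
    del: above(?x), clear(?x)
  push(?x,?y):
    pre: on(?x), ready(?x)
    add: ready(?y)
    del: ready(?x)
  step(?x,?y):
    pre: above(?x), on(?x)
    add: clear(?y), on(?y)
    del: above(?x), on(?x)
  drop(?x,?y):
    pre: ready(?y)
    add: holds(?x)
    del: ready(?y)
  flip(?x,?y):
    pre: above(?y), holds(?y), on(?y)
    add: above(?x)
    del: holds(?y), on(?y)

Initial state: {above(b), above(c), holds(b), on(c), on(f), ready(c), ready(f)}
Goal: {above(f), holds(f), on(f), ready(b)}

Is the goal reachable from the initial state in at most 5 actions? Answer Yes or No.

1. push(f,b)  →  {above(b), above(c), holds(b), on(c), on(f), ready(b), ready(c)}
2. step(c,b)  →  {above(b), clear(b), holds(b), on(b), on(f), ready(b), ready(c)}
3. drop(f,c)  →  {above(b), clear(b), holds(b), holds(f), on(b), on(f), ready(b)}
4. flip(f,b)  →  {above(b), above(f), clear(b), holds(f), on(f), ready(b)}
optimal plan length = 4; 4 ≤ 5

Yes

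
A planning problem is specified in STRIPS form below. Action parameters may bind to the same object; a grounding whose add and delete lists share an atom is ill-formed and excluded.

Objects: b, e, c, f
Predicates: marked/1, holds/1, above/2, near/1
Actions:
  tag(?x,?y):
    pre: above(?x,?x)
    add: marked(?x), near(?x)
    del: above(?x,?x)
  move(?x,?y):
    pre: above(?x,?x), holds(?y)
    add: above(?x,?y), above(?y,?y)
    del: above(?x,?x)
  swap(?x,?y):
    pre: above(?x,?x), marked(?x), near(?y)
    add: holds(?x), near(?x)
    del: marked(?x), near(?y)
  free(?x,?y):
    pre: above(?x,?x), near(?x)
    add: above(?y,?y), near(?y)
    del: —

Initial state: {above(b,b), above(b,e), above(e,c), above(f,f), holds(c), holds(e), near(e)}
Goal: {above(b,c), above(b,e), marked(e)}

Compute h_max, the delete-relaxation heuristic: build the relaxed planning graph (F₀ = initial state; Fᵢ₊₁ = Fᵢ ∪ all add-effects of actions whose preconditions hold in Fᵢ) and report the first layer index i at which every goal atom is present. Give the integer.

2

F0 = init (7 atoms)
F1 = F0 ∪ {above(b,c), above(c,c), above(e,e), above(f,c), above(f,e), marked(b), marked(f), near(b), near(f)}  (16 atoms)
F2 = F1 ∪ {above(c,e), holds(b), holds(f), marked(c), marked(e), near(c)}  (22 atoms)
goal ⊆ F2  ⇒  h_max = 2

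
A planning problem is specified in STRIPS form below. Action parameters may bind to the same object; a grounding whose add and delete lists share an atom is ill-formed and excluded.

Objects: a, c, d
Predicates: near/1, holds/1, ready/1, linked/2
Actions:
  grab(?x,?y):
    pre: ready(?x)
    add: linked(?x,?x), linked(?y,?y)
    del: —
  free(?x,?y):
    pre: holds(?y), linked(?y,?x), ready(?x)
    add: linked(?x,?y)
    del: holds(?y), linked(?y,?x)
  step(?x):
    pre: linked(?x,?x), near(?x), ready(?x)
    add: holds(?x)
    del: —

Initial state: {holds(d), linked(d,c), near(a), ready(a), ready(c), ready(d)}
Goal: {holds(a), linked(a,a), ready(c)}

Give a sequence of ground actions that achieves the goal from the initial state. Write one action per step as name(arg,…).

1. grab(a,a)  →  {holds(d), linked(a,a), linked(d,c), near(a), ready(a), ready(c), ready(d)}
2. step(a)  →  {holds(a), holds(d), linked(a,a), linked(d,c), near(a), ready(a), ready(c), ready(d)}

grab(a,a); step(a)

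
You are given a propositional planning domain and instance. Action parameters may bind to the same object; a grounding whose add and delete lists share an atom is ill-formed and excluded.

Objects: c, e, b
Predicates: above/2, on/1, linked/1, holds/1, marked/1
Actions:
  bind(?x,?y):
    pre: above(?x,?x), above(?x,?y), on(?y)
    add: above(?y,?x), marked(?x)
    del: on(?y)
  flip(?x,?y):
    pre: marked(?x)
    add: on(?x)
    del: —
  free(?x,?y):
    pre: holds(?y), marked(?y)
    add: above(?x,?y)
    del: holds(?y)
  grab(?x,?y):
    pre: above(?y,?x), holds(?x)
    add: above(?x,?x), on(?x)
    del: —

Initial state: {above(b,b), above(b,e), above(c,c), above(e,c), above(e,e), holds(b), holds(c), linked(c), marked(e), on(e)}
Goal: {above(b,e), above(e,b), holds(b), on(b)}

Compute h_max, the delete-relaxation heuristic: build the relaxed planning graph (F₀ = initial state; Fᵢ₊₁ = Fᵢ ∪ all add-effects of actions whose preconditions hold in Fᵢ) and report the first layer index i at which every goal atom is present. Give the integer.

1

F0 = init (10 atoms)
F1 = F0 ∪ {above(e,b), marked(b), on(b), on(c)}  (14 atoms)
goal ⊆ F1  ⇒  h_max = 1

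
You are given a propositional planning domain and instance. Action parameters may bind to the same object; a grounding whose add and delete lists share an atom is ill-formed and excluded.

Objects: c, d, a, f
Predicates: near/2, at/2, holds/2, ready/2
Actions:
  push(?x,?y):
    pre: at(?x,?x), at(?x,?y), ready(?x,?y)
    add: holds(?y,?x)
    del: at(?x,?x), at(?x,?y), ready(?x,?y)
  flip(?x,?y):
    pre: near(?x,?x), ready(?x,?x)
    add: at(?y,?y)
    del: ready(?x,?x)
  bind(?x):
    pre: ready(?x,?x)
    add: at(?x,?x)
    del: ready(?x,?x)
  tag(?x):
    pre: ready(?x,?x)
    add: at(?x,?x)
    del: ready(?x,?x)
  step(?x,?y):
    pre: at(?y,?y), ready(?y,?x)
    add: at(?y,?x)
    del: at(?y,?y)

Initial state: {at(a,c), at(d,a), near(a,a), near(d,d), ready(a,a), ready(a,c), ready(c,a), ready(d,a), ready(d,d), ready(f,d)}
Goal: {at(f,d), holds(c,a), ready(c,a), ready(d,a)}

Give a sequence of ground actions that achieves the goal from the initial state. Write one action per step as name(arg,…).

1. flip(d,a)  →  {at(a,a), at(a,c), at(d,a), near(a,a), near(d,d), ready(a,a), ready(a,c), ready(c,a), ready(d,a), ready(f,d)}
2. push(a,c)  →  {at(d,a), holds(c,a), near(a,a), near(d,d), ready(a,a), ready(c,a), ready(d,a), ready(f,d)}
3. flip(a,f)  →  {at(d,a), at(f,f), holds(c,a), near(a,a), near(d,d), ready(c,a), ready(d,a), ready(f,d)}
4. step(d,f)  →  {at(d,a), at(f,d), holds(c,a), near(a,a), near(d,d), ready(c,a), ready(d,a), ready(f,d)}

flip(d,a); push(a,c); flip(a,f); step(d,f)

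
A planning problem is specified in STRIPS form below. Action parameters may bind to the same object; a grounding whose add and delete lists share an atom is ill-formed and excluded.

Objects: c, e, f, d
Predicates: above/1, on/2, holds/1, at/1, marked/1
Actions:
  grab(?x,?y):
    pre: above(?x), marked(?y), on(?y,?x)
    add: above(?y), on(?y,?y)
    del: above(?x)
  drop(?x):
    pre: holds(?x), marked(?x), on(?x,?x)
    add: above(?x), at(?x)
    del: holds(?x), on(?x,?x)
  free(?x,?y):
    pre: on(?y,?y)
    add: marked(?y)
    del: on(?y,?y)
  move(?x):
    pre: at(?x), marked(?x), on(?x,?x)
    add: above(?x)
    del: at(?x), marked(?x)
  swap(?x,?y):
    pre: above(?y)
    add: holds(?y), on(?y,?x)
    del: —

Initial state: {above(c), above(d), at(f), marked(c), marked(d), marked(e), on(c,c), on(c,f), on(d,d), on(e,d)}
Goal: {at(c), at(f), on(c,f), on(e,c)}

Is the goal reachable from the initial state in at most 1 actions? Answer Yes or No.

1. grab(d,e)  →  {above(c), above(e), at(f), marked(c), marked(d), marked(e), on(c,c), on(c,f), on(d,d), on(e,d), on(e,e)}
2. swap(c,c)  →  {above(c), above(e), at(f), holds(c), marked(c), marked(d), marked(e), on(c,c), on(c,f), on(d,d), on(e,d), on(e,e)}
3. drop(c)  →  {above(c), above(e), at(c), at(f), marked(c), marked(d), marked(e), on(c,f), on(d,d), on(e,d), on(e,e)}
4. swap(c,e)  →  {above(c), above(e), at(c), at(f), holds(e), marked(c), marked(d), marked(e), on(c,f), on(d,d), on(e,c), on(e,d), on(e,e)}
optimal plan length = 4; 4 > 1

No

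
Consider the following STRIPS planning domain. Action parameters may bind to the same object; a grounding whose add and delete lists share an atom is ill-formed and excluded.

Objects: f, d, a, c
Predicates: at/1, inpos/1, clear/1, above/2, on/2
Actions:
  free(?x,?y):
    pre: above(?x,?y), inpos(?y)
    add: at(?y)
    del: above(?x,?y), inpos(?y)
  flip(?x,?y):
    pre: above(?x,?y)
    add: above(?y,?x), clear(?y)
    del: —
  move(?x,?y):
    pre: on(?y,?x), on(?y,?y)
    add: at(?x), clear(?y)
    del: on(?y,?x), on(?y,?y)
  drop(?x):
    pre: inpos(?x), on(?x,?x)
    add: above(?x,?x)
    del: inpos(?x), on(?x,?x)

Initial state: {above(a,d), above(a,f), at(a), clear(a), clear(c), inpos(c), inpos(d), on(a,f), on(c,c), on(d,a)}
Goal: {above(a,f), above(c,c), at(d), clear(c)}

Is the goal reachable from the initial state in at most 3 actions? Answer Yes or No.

1. free(a,d)  →  {above(a,f), at(a), at(d), clear(a), clear(c), inpos(c), on(a,f), on(c,c), on(d,a)}
2. drop(c)  →  {above(a,f), above(c,c), at(a), at(d), clear(a), clear(c), on(a,f), on(d,a)}
optimal plan length = 2; 2 ≤ 3

Yes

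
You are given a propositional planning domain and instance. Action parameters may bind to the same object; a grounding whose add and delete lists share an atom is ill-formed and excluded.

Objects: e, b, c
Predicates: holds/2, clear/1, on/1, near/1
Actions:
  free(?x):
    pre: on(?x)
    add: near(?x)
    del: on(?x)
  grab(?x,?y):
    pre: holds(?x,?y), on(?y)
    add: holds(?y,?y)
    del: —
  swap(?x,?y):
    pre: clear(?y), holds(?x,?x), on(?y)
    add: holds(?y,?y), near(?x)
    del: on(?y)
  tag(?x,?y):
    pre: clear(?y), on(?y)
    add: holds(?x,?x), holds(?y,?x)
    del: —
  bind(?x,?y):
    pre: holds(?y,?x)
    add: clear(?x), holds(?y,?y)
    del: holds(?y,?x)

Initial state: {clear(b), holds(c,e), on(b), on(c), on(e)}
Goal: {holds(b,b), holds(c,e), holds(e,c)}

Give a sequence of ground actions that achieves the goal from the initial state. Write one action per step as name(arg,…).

tag(e,b); bind(e,b); tag(c,e)

1. tag(e,b)  →  {clear(b), holds(b,e), holds(c,e), holds(e,e), on(b), on(c), on(e)}
2. bind(e,b)  →  {clear(b), clear(e), holds(b,b), holds(c,e), holds(e,e), on(b), on(c), on(e)}
3. tag(c,e)  →  {clear(b), clear(e), holds(b,b), holds(c,c), holds(c,e), holds(e,c), holds(e,e), on(b), on(c), on(e)}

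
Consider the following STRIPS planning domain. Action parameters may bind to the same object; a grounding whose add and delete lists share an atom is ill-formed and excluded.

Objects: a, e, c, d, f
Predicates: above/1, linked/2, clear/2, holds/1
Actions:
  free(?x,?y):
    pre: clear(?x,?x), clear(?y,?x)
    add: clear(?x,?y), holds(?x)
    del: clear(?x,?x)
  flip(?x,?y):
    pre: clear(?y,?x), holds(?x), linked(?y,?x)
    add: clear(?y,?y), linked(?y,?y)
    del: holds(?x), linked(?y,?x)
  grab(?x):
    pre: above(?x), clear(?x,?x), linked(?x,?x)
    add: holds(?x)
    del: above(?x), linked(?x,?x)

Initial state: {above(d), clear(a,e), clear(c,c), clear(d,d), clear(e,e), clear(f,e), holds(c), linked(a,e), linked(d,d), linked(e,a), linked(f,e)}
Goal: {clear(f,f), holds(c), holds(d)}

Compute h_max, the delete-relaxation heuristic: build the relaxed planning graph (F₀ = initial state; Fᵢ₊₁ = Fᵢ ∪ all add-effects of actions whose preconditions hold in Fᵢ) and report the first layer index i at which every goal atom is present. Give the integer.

F0 = init (11 atoms)
F1 = F0 ∪ {clear(e,a), clear(e,f), holds(d), holds(e)}  (15 atoms)
F2 = F1 ∪ {clear(a,a), clear(f,f), linked(a,a), linked(f,f)}  (19 atoms)
goal ⊆ F2  ⇒  h_max = 2

2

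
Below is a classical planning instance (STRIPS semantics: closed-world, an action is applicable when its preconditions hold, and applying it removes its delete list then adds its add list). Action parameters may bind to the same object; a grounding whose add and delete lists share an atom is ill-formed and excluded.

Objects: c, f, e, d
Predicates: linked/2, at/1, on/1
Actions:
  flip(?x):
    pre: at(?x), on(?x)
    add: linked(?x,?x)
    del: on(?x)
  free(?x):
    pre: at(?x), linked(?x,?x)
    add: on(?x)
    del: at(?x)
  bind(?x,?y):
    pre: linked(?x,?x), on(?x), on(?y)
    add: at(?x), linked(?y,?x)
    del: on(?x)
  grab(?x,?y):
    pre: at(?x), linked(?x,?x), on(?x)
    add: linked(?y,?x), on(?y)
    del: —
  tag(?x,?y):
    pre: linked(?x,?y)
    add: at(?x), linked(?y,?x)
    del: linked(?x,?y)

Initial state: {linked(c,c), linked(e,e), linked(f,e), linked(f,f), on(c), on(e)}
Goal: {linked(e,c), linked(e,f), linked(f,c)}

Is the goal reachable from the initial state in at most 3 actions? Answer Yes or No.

1. bind(e,c)  →  {at(e), linked(c,c), linked(c,e), linked(e,e), linked(f,e), linked(f,f), on(c)}
2. tag(c,e)  →  {at(c), at(e), linked(c,c), linked(e,c), linked(e,e), linked(f,e), linked(f,f), on(c)}
3. grab(c,f)  →  {at(c), at(e), linked(c,c), linked(e,c), linked(e,e), linked(f,c), linked(f,e), linked(f,f), on(c), on(f)}
4. tag(f,e)  →  {at(c), at(e), at(f), linked(c,c), linked(e,c), linked(e,e), linked(e,f), linked(f,c), linked(f,f), on(c), on(f)}
optimal plan length = 4; 4 > 3

No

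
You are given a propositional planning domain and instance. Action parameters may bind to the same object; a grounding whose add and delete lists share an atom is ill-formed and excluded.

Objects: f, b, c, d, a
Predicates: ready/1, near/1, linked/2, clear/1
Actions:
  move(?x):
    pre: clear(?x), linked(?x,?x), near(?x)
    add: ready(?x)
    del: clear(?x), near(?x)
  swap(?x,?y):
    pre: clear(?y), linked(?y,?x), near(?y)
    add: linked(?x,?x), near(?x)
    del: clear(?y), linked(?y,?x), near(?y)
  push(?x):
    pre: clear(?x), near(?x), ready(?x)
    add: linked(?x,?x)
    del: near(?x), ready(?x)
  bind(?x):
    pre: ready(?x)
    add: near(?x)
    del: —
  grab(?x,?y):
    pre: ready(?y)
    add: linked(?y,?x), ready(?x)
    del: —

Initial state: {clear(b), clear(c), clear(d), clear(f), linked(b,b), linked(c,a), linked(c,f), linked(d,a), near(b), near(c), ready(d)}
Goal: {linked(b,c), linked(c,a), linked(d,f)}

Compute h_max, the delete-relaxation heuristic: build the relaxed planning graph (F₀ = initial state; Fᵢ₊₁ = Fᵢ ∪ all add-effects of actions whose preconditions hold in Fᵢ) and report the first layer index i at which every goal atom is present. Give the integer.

F0 = init (11 atoms)
F1 = F0 ∪ {linked(a,a), linked(d,b), linked(d,c), linked(d,d), linked(d,f), linked(f,f), near(a), near(d), near(f), ready(a), ready(b), ready(c), ready(f)}  (24 atoms)
F2 = F1 ∪ {linked(a,b), linked(a,c), linked(a,d), linked(a,f), linked(b,a), linked(b,c), linked(b,d), linked(b,f), linked(c,b), linked(c,c), linked(c,d), linked(f,a), linked(f,b), linked(f,c), linked(f,d)}  (39 atoms)
goal ⊆ F2  ⇒  h_max = 2

2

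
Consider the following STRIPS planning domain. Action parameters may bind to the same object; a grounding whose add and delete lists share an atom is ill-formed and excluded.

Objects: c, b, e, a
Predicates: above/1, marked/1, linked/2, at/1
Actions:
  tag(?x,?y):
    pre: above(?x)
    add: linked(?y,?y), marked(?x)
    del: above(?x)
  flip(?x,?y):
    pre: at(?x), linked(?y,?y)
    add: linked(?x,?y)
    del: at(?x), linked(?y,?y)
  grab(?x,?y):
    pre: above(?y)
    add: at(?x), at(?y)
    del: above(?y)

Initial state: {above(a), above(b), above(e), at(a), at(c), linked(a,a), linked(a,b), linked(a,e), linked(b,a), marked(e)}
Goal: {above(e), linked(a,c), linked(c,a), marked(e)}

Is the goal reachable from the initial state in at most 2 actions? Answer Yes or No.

1. tag(b,c)  →  {above(a), above(e), at(a), at(c), linked(a,a), linked(a,b), linked(a,e), linked(b,a), linked(c,c), marked(b), marked(e)}
2. flip(c,a)  →  {above(a), above(e), at(a), linked(a,b), linked(a,e), linked(b,a), linked(c,a), linked(c,c), marked(b), marked(e)}
3. flip(a,c)  →  {above(a), above(e), linked(a,b), linked(a,c), linked(a,e), linked(b,a), linked(c,a), marked(b), marked(e)}
optimal plan length = 3; 3 > 2

No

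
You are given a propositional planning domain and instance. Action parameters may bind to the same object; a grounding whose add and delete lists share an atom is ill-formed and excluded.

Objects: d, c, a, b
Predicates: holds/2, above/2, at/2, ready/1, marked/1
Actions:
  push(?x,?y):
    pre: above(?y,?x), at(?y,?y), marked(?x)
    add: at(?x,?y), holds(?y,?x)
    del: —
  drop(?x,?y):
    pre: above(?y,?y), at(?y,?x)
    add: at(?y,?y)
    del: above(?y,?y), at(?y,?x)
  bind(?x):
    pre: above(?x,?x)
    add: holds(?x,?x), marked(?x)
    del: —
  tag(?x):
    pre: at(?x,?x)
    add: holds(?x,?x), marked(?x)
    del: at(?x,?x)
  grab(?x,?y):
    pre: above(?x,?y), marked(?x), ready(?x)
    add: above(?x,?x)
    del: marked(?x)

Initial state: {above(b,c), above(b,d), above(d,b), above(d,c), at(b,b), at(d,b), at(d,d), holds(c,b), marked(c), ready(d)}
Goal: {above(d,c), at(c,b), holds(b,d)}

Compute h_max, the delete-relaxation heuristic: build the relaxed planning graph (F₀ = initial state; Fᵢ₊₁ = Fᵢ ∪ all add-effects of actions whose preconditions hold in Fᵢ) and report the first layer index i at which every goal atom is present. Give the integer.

2

F0 = init (10 atoms)
F1 = F0 ∪ {at(c,b), at(c,d), holds(b,b), holds(b,c), holds(d,c), holds(d,d), marked(b), marked(d)}  (18 atoms)
F2 = F1 ∪ {above(d,d), at(b,d), holds(b,d), holds(d,b)}  (22 atoms)
goal ⊆ F2  ⇒  h_max = 2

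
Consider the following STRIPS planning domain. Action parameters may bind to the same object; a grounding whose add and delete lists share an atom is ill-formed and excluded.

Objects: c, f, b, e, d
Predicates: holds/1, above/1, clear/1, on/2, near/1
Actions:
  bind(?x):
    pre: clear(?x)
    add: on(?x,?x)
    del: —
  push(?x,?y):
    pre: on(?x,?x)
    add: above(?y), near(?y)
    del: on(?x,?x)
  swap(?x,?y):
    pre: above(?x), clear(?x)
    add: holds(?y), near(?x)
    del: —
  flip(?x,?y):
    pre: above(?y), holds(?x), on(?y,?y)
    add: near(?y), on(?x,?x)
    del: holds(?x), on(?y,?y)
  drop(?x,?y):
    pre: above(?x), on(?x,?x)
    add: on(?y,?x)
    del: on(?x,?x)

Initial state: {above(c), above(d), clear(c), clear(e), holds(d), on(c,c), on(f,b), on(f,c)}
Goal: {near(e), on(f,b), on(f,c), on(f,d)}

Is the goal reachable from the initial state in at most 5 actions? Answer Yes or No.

Yes

1. bind(e)  →  {above(c), above(d), clear(c), clear(e), holds(d), on(c,c), on(e,e), on(f,b), on(f,c)}
2. push(c,e)  →  {above(c), above(d), above(e), clear(c), clear(e), holds(d), near(e), on(e,e), on(f,b), on(f,c)}
3. flip(d,e)  →  {above(c), above(d), above(e), clear(c), clear(e), near(e), on(d,d), on(f,b), on(f,c)}
4. drop(d,f)  →  {above(c), above(d), above(e), clear(c), clear(e), near(e), on(f,b), on(f,c), on(f,d)}
optimal plan length = 4; 4 ≤ 5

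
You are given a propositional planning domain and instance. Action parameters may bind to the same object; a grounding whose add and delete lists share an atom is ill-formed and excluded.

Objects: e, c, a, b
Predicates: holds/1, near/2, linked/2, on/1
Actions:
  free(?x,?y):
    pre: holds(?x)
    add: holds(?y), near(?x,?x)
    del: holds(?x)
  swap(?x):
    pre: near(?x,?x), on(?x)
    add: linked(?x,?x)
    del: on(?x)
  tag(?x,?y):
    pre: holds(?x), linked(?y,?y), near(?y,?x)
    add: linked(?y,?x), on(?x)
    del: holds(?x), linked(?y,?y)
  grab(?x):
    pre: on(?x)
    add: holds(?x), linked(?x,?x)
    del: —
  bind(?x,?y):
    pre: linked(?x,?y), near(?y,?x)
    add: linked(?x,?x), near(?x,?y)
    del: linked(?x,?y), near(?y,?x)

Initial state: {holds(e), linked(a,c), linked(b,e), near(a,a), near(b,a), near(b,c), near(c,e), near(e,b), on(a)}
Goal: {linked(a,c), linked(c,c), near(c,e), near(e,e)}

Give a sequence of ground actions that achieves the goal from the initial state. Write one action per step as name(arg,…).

1. free(e,c)  →  {holds(c), linked(a,c), linked(b,e), near(a,a), near(b,a), near(b,c), near(c,e), near(e,b), near(e,e), on(a)}
2. bind(b,e)  →  {holds(c), linked(a,c), linked(b,b), near(a,a), near(b,a), near(b,c), near(b,e), near(c,e), near(e,e), on(a)}
3. tag(c,b)  →  {linked(a,c), linked(b,c), near(a,a), near(b,a), near(b,c), near(b,e), near(c,e), near(e,e), on(a), on(c)}
4. grab(c)  →  {holds(c), linked(a,c), linked(b,c), linked(c,c), near(a,a), near(b,a), near(b,c), near(b,e), near(c,e), near(e,e), on(a), on(c)}

free(e,c); bind(b,e); tag(c,b); grab(c)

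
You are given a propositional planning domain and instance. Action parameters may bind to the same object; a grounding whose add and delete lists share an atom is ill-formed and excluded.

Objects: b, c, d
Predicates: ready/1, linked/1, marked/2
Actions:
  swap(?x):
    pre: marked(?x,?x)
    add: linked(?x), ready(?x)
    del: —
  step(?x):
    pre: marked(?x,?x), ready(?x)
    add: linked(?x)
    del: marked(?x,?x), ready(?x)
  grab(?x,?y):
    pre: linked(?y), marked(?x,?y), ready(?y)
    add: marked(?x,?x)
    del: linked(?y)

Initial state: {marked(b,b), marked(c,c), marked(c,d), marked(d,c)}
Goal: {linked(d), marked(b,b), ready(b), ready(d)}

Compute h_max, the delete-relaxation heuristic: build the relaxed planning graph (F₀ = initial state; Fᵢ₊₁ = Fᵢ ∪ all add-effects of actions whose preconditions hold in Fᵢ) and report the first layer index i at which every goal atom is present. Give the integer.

F0 = init (4 atoms)
F1 = F0 ∪ {linked(b), linked(c), ready(b), ready(c)}  (8 atoms)
F2 = F1 ∪ {marked(d,d)}  (9 atoms)
F3 = F2 ∪ {linked(d), ready(d)}  (11 atoms)
goal ⊆ F3  ⇒  h_max = 3

3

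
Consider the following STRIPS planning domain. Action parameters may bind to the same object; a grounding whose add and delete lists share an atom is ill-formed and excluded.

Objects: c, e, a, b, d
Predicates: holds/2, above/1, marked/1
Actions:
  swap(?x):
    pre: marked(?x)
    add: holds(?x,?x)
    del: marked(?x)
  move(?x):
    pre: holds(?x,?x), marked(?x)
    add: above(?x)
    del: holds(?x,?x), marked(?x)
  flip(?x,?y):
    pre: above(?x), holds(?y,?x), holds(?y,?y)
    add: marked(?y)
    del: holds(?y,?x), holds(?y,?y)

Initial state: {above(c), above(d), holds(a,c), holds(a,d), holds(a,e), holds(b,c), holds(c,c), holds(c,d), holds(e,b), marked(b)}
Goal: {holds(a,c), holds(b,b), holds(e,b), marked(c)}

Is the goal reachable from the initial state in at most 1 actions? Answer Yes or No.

1. swap(b)  →  {above(c), above(d), holds(a,c), holds(a,d), holds(a,e), holds(b,b), holds(b,c), holds(c,c), holds(c,d), holds(e,b)}
2. flip(c,c)  →  {above(c), above(d), holds(a,c), holds(a,d), holds(a,e), holds(b,b), holds(b,c), holds(c,d), holds(e,b), marked(c)}
optimal plan length = 2; 2 > 1

No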